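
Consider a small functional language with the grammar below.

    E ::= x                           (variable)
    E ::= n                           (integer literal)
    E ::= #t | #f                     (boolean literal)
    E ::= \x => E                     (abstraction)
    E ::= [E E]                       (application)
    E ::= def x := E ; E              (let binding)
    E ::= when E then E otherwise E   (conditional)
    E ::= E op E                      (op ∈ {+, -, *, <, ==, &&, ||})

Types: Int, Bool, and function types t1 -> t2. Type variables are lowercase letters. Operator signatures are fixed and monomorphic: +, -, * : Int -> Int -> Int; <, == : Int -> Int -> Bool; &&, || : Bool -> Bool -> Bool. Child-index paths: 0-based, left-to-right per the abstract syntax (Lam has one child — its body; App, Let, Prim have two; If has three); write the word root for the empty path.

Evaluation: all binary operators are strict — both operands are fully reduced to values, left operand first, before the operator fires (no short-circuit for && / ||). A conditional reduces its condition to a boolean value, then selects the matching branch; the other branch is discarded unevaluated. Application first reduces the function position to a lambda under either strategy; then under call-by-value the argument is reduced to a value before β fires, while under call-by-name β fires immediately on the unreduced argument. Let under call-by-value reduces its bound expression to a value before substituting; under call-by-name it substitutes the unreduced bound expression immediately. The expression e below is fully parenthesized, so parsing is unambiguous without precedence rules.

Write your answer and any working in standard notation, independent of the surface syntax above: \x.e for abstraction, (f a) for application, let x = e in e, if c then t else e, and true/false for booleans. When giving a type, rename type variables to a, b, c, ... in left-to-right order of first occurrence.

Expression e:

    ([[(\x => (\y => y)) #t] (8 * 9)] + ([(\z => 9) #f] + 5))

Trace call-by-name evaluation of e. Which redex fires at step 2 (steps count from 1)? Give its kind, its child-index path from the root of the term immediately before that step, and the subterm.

Working:
step 0: ((((\x.(\y.y)) true) (8 * 9)) + (((\z.9) false) + 5))
step 1: [beta@0.0] (((\y.y) (8 * 9)) + (((\z.9) false) + 5))
step 2: [beta@0] ((8 * 9) + (((\z.9) false) + 5))

Answer: beta at 0 : ((\y.y) (8 * 9))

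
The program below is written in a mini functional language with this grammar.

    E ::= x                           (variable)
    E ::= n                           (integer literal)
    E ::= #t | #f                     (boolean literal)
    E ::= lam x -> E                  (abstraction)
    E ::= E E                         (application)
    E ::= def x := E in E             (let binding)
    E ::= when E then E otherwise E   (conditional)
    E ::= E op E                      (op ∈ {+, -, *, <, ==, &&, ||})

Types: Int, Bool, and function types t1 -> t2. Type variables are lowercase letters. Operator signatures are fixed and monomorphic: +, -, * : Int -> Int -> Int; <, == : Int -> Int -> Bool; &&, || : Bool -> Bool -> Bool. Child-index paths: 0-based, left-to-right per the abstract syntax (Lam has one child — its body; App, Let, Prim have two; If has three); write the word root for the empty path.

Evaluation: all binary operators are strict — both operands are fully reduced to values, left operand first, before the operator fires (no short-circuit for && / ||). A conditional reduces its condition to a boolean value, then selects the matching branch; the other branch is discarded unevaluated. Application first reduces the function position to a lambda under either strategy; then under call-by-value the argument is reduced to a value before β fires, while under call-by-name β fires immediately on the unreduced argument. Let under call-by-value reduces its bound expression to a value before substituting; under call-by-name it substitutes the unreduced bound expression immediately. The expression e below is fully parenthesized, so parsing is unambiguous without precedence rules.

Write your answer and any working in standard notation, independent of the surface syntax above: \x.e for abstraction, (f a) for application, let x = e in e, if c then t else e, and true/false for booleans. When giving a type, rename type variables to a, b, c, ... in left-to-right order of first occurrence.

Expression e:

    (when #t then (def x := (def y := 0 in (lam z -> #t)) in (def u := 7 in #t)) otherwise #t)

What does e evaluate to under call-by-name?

Trace:
step 0: (if true then (let x = (let y = 0 in (\z.true)) in (let u = 7 in true)) else true)
step 1: [if@root] (let x = (let y = 0 in (\z.true)) in (let u = 7 in true))
step 2: [let@root] (let u = 7 in true)
step 3: [let@root] true

Answer: true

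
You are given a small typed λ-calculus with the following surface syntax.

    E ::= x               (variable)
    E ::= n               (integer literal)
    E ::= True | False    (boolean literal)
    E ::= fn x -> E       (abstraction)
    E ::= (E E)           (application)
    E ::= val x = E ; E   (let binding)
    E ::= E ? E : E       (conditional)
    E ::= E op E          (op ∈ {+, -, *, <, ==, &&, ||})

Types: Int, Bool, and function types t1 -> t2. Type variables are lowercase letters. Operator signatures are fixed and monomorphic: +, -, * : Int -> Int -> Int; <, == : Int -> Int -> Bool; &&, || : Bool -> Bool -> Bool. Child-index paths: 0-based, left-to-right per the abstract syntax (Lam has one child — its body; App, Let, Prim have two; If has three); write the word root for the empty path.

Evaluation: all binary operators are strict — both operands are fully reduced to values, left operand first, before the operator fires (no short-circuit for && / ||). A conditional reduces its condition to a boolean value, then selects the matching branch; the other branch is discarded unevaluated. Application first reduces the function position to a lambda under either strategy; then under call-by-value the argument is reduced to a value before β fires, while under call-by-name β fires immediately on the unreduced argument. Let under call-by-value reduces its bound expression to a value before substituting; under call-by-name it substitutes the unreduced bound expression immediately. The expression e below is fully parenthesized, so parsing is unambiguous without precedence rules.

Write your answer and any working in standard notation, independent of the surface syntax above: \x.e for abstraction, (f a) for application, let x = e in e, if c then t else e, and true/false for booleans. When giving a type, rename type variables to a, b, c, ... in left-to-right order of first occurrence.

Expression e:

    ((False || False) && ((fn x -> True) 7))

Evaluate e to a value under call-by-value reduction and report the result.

Trace:
step 0: ((false || false) && ((\x.true) 7))
step 1: [delta@0] (false && ((\x.true) 7))
step 2: [beta@1] (false && true)
step 3: [delta@root] false

Answer: false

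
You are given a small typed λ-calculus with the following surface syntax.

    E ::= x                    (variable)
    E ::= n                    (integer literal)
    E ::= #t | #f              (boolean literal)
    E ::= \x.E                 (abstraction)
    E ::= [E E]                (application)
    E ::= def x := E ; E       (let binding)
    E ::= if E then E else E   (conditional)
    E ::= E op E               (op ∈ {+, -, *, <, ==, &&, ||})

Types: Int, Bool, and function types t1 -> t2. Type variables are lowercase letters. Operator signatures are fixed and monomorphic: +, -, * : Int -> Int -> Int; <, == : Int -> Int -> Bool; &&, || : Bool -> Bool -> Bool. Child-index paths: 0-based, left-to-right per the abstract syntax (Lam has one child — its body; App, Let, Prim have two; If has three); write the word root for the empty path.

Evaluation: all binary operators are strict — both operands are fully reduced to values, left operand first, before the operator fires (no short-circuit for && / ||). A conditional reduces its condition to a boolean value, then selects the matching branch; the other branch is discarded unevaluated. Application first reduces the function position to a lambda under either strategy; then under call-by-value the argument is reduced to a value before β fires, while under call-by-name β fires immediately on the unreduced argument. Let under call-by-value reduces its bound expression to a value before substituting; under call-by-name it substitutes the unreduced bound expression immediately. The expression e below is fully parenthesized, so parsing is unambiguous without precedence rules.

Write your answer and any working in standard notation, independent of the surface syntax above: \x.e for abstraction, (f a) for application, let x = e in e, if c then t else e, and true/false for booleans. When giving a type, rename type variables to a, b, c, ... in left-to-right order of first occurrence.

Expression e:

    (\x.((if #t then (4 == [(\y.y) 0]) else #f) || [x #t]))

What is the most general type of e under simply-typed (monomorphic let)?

Trace:
  unify Bool ~ Bool
  unify Int ~ Int
y : b
\y._ : b -> b
  unify b -> b ~ Int -> c
  unify b ~ Int
  unify Int ~ c
_ _ : Int
  unify Int ~ Int
  unify Bool ~ Bool
  unify Bool ~ Bool
x : a
  unify a ~ Bool -> d
_ _ : d
  unify d ~ Bool
\x._ : (Bool -> Bool) -> Bool

Answer: (Bool -> Bool) -> Bool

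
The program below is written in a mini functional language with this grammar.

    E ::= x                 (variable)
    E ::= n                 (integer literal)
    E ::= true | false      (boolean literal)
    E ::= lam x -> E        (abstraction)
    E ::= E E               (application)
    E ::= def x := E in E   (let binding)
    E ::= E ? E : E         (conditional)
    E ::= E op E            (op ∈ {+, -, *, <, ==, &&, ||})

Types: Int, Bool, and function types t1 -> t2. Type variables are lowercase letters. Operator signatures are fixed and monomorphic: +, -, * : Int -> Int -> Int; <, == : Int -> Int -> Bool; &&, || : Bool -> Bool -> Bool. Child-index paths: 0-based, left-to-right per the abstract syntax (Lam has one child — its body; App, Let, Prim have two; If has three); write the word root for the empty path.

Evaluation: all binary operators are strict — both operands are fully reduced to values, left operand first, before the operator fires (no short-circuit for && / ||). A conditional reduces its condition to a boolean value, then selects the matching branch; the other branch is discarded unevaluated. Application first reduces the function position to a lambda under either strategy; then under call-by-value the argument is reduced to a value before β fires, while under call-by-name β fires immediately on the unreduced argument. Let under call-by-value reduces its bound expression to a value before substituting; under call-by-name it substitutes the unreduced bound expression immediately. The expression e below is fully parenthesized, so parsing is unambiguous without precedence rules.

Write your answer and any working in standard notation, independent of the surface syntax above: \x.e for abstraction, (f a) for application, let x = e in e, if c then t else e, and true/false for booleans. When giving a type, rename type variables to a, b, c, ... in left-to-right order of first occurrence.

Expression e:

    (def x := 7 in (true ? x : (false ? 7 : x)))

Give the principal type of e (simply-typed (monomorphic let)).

Working:
let x : Int
  unify Bool ~ Bool
x : Int
  unify Bool ~ Bool
x : Int
  unify Int ~ Int
  unify Int ~ Int

Answer: Int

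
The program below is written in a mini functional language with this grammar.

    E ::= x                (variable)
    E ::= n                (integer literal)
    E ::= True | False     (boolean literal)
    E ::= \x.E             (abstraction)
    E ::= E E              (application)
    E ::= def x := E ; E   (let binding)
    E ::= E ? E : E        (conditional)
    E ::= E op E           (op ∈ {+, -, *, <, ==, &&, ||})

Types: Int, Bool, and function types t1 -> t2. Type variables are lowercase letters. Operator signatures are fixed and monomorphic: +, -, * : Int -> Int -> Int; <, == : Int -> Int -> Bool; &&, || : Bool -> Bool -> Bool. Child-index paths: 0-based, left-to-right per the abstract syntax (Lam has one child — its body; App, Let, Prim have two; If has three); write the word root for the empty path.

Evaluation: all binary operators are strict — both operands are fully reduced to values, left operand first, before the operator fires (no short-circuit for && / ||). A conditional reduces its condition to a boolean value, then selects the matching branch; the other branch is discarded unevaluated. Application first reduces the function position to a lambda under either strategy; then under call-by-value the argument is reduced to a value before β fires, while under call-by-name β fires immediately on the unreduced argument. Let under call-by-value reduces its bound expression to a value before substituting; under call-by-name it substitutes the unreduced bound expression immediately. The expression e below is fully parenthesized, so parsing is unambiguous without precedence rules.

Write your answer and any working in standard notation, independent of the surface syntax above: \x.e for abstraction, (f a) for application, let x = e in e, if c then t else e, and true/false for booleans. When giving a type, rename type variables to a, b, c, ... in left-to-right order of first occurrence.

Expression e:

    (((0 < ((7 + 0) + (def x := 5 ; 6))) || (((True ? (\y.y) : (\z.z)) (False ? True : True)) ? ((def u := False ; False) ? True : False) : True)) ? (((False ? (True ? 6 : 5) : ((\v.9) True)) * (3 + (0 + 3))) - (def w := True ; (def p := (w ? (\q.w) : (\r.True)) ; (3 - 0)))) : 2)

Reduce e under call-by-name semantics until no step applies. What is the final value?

Answer: 51

Trace:
step 0: (if ((0 < ((7 + 0) + (let x = 5 in 6))) || (if ((if true then (\y.y) else (\z.z)) (if false then true else true)) then (if (let u = false in false) then true else false) else true)) then (((if false then (if true then 6 else 5) else ((\v.9) true)) * (3 + (0 + 3))) - (let w = true in (let p = (if w then (\q.w) else (\r.true)) in (3 - 0)))) else 2)
step 1: [delta@0.0.1.0] (if ((0 < (7 + (let x = 5 in 6))) || (if ((if true then (\y.y) else (\z.z)) (if false then true else true)) then (if (let u = false in false) then true else false) else true)) then (((if false then (if true then 6 else 5) else ((\v.9) true)) * (3 + (0 + 3))) - (let w = true in (let p = (if w then (\q.w) else (\r.true)) in (3 - 0)))) else 2)
step 2: [let@0.0.1.1] (if ((0 < (7 + 6)) || (if ((if true then (\y.y) else (\z.z)) (if false then true else true)) then (if (let u = false in false) then true else false) else true)) then (((if false then (if true then 6 else 5) else ((\v.9) true)) * (3 + (0 + 3))) - (let w = true in (let p = (if w then (\q.w) else (\r.true)) in (3 - 0)))) else 2)
step 3: [delta@0.0.1] (if ((0 < 13) || (if ((if true then (\y.y) else (\z.z)) (if false then true else true)) then (if (let u = false in false) then true else false) else true)) then (((if false then (if true then 6 else 5) else ((\v.9) true)) * (3 + (0 + 3))) - (let w = true in (let p = (if w then (\q.w) else (\r.true)) in (3 - 0)))) else 2)
step 4: [delta@0.0] (if (true || (if ((if true then (\y.y) else (\z.z)) (if false then true else true)) then (if (let u = false in false) then true else false) else true)) then (((if false then (if true then 6 else 5) else ((\v.9) true)) * (3 + (0 + 3))) - (let w = true in (let p = (if w then (\q.w) else (\r.true)) in (3 - 0)))) else 2)
step 5: [if@0.1.0.0] (if (true || (if ((\y.y) (if false then true else true)) then (if (let u = false in false) then true else false) else true)) then (((if false then (if true then 6 else 5) else ((\v.9) true)) * (3 + (0 + 3))) - (let w = true in (let p = (if w then (\q.w) else (\r.true)) in (3 - 0)))) else 2)
step 6: [beta@0.1.0] (if (true || (if (if false then true else true) then (if (let u = false in false) then true else false) else true)) then (((if false then (if true then 6 else 5) else ((\v.9) true)) * (3 + (0 + 3))) - (let w = true in (let p = (if w then (\q.w) else (\r.true)) in (3 - 0)))) else 2)
step 7: [if@0.1.0] (if (true || (if true then (if (let u = false in false) then true else false) else true)) then (((if false then (if true then 6 else 5) else ((\v.9) true)) * (3 + (0 + 3))) - (let w = true in (let p = (if w then (\q.w) else (\r.true)) in (3 - 0)))) else 2)
step 8: [if@0.1] (if (true || (if (let u = false in false) then true else false)) then (((if false then (if true then 6 else 5) else ((\v.9) true)) * (3 + (0 + 3))) - (let w = true in (let p = (if w then (\q.w) else (\r.true)) in (3 - 0)))) else 2)
step 9: [let@0.1.0] (if (true || (if false then true else false)) then (((if false then (if true then 6 else 5) else ((\v.9) true)) * (3 + (0 + 3))) - (let w = true in (let p = (if w then (\q.w) else (\r.true)) in (3 - 0)))) else 2)
step 10: [if@0.1] (if (true || false) then (((if false then (if true then 6 else 5) else ((\v.9) true)) * (3 + (0 + 3))) - (let w = true in (let p = (if w then (\q.w) else (\r.true)) in (3 - 0)))) else 2)
step 11: [delta@0] (if true then (((if false then (if true then 6 else 5) else ((\v.9) true)) * (3 + (0 + 3))) - (let w = true in (let p = (if w then (\q.w) else (\r.true)) in (3 - 0)))) else 2)
step 12: [if@root] (((if false then (if true then 6 else 5) else ((\v.9) true)) * (3 + (0 + 3))) - (let w = true in (let p = (if w then (\q.w) else (\r.true)) in (3 - 0))))
step 13: [if@0.0] ((((\v.9) true) * (3 + (0 + 3))) - (let w = true in (let p = (if w then (\q.w) else (\r.true)) in (3 - 0))))
step 14: [beta@0.0] ((9 * (3 + (0 + 3))) - (let w = true in (let p = (if w then (\q.w) else (\r.true)) in (3 - 0))))
step 15: [delta@0.1.1] ((9 * (3 + 3)) - (let w = true in (let p = (if w then (\q.w) else (\r.true)) in (3 - 0))))
step 16: [delta@0.1] ((9 * 6) - (let w = true in (let p = (if w then (\q.w) else (\r.true)) in (3 - 0))))
step 17: [delta@0] (54 - (let w = true in (let p = (if w then (\q.w) else (\r.true)) in (3 - 0))))
step 18: [let@1] (54 - (let p = (if true then (\q.true) else (\r.true)) in (3 - 0)))
step 19: [let@1] (54 - (3 - 0))
step 20: [delta@1] (54 - 3)
step 21: [delta@root] 51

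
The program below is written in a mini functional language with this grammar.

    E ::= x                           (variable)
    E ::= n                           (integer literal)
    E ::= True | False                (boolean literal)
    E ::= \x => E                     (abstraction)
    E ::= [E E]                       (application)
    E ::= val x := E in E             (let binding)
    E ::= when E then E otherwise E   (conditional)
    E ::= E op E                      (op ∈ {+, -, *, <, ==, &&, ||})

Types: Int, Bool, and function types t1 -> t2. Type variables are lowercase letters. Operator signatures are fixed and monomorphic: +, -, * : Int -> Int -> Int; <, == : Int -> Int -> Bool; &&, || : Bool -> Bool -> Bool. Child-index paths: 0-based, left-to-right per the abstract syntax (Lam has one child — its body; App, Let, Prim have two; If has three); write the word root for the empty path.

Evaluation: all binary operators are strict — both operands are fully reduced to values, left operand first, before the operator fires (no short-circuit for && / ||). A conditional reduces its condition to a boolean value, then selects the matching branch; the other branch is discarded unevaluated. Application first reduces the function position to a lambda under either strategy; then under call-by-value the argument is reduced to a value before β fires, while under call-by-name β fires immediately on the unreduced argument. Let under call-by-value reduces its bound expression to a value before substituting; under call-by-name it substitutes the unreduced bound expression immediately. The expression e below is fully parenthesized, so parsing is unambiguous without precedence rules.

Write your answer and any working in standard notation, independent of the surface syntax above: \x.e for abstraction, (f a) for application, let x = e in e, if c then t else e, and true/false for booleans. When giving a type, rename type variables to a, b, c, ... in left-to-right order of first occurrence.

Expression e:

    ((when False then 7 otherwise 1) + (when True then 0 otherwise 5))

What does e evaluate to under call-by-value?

Trace:
step 0: ((if false then 7 else 1) + (if true then 0 else 5))
step 1: [if@0] (1 + (if true then 0 else 5))
step 2: [if@1] (1 + 0)
step 3: [delta@root] 1

Answer: 1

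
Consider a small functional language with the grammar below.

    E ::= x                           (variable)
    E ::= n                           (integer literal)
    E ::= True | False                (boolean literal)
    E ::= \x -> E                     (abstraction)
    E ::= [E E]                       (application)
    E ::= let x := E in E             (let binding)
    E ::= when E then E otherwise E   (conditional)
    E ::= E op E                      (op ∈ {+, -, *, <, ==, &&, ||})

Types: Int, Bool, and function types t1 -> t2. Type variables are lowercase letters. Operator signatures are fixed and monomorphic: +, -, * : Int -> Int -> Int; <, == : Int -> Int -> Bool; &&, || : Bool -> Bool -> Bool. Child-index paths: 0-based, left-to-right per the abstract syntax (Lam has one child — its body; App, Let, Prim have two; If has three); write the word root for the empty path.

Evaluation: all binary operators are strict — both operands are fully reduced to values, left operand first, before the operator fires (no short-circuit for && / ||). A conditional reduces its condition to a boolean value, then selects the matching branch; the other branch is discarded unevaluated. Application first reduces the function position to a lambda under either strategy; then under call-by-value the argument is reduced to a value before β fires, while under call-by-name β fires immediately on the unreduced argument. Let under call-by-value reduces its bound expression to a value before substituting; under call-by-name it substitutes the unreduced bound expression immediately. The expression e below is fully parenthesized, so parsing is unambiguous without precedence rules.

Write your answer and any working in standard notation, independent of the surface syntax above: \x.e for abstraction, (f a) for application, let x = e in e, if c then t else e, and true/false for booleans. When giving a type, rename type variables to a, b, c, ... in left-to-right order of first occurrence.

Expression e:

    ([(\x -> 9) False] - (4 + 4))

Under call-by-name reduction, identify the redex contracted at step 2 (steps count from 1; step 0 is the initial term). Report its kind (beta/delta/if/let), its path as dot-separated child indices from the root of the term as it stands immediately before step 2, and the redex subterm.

Answer: delta at 1 : (4 + 4)

Derivation:
step 0: (((\x.9) false) - (4 + 4))
step 1: [beta@0] (9 - (4 + 4))
step 2: [delta@1] (9 - 8)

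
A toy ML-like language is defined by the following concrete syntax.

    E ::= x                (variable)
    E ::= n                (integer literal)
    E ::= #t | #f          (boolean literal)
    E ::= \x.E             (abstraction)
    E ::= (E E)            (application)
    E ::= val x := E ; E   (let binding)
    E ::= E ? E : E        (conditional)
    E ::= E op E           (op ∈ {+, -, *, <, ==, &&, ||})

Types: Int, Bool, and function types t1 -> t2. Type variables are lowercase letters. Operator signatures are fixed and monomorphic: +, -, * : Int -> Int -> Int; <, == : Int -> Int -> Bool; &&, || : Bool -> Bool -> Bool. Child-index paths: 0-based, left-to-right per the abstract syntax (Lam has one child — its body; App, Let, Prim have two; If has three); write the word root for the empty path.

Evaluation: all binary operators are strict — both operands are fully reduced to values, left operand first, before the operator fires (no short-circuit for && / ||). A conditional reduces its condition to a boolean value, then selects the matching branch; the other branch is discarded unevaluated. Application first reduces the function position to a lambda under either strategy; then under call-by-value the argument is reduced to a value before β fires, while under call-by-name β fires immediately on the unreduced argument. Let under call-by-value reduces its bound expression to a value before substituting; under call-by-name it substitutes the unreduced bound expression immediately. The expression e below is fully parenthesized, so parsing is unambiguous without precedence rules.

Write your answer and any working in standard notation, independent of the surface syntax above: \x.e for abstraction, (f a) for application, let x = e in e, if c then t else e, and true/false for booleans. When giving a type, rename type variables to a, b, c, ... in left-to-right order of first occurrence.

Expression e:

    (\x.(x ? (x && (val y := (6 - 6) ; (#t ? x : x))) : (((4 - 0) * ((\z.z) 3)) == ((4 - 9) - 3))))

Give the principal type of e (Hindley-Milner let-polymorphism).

Trace:
x : a
  unify a ~ Bool
x : Bool
  unify Bool ~ Bool
  unify Int ~ Int
  unify Int ~ Int
let y : Int
  unify Bool ~ Bool
x : Bool
x : Bool
  unify Bool ~ Bool
  unify Bool ~ Bool
  unify Int ~ Int
  unify Int ~ Int
  unify Int ~ Int
z : b
\z._ : b -> b
  unify b -> b ~ Int -> c
  unify b ~ Int
  unify Int ~ c
_ _ : Int
  unify Int ~ Int
  unify Int ~ Int
  unify Int ~ Int
  unify Int ~ Int
  unify Int ~ Int
  unify Int ~ Int
  unify Int ~ Int
  unify Bool ~ Bool
\x._ : Bool -> Bool

Answer: Bool -> Bool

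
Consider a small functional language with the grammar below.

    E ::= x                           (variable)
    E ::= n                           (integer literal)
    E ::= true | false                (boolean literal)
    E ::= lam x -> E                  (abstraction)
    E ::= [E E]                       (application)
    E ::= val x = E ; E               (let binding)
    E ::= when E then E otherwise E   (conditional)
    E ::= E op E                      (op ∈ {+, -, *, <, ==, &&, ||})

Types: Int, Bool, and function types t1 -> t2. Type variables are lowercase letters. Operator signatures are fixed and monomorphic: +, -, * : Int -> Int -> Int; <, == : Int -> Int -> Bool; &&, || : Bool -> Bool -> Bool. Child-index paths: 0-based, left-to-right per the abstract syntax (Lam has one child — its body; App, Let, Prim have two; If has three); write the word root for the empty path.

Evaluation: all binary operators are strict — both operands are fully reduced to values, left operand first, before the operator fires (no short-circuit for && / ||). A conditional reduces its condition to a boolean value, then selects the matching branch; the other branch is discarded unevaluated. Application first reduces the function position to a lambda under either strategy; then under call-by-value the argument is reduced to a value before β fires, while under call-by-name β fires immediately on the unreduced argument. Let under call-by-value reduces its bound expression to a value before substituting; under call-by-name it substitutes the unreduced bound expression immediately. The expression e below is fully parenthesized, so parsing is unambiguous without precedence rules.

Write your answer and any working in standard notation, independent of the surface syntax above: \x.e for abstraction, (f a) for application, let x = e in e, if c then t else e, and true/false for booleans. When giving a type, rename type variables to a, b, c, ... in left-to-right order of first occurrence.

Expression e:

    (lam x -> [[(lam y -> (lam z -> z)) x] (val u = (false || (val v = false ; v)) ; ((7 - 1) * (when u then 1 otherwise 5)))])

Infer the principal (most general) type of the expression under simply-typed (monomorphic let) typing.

Answer: a -> Int

Derivation:
z : c
\z._ : c -> c
\y._ : b -> c -> c
x : a
  unify b -> c -> c ~ a -> d
  unify b ~ a
  unify c -> c ~ d
_ _ : c -> c
  unify Bool ~ Bool
let v : Bool
v : Bool
  unify Bool ~ Bool
let u : Bool
  unify Int ~ Int
  unify Int ~ Int
  unify Int ~ Int
u : Bool
  unify Bool ~ Bool
  unify Int ~ Int
  unify Int ~ Int
  unify c -> c ~ Int -> e
  unify c ~ Int
  unify Int ~ e
_ _ : Int
\x._ : a -> Int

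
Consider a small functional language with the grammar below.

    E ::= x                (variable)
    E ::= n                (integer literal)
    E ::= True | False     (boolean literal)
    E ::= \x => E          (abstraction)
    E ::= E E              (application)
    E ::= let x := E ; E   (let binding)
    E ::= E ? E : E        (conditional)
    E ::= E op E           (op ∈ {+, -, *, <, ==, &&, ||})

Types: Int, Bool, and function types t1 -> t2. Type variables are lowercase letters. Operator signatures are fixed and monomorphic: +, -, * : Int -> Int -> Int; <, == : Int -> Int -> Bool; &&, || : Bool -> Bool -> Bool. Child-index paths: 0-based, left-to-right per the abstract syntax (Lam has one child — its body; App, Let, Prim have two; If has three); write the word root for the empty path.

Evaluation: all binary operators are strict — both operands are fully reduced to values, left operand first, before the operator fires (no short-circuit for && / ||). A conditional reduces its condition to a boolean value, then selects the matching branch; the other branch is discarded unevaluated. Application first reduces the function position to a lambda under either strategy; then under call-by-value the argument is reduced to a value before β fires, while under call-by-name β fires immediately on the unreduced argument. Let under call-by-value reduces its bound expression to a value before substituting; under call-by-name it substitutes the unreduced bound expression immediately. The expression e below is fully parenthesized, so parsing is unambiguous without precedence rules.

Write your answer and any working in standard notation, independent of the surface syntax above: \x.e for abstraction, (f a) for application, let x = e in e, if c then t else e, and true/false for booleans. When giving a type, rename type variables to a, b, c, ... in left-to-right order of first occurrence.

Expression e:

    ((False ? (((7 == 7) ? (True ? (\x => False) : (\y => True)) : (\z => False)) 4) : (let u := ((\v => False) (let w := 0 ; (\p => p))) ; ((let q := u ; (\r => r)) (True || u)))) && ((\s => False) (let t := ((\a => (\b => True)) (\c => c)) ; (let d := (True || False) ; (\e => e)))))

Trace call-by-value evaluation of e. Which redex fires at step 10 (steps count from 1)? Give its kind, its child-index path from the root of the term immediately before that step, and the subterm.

Answer: delta at 1.1.0 : (true || false)

Derivation:
step 0: ((if false then ((if (7 == 7) then (if true then (\x.false) else (\y.true)) else (\z.false)) 4) else (let u = ((\v.false) (let w = 0 in (\p.p))) in ((let q = u in (\r.r)) (true || u)))) && ((\s.false) (let t = ((\a.(\b.true)) (\c.c)) in (let d = (true || false) in (\e.e)))))
step 1: [if@0] ((let u = ((\v.false) (let w = 0 in (\p.p))) in ((let q = u in (\r.r)) (true || u))) && ((\s.false) (let t = ((\a.(\b.true)) (\c.c)) in (let d = (true || false) in (\e.e)))))
step 2: [let@0.0.1] ((let u = ((\v.false) (\p.p)) in ((let q = u in (\r.r)) (true || u))) && ((\s.false) (let t = ((\a.(\b.true)) (\c.c)) in (let d = (true || false) in (\e.e)))))
step 3: [beta@0.0] ((let u = false in ((let q = u in (\r.r)) (true || u))) && ((\s.false) (let t = ((\a.(\b.true)) (\c.c)) in (let d = (true || false) in (\e.e)))))
step 4: [let@0] (((let q = false in (\r.r)) (true || false)) && ((\s.false) (let t = ((\a.(\b.true)) (\c.c)) in (let d = (true || false) in (\e.e)))))
step 5: [let@0.0] (((\r.r) (true || false)) && ((\s.false) (let t = ((\a.(\b.true)) (\c.c)) in (let d = (true || false) in (\e.e)))))
step 6: [delta@0.1] (((\r.r) true) && ((\s.false) (let t = ((\a.(\b.true)) (\c.c)) in (let d = (true || false) in (\e.e)))))
step 7: [beta@0] (true && ((\s.false) (let t = ((\a.(\b.true)) (\c.c)) in (let d = (true || false) in (\e.e)))))
step 8: [beta@1.1.0] (true && ((\s.false) (let t = (\b.true) in (let d = (true || false) in (\e.e)))))
step 9: [let@1.1] (true && ((\s.false) (let d = (true || false) in (\e.e))))
step 10: [delta@1.1.0] (true && ((\s.false) (let d = true in (\e.e))))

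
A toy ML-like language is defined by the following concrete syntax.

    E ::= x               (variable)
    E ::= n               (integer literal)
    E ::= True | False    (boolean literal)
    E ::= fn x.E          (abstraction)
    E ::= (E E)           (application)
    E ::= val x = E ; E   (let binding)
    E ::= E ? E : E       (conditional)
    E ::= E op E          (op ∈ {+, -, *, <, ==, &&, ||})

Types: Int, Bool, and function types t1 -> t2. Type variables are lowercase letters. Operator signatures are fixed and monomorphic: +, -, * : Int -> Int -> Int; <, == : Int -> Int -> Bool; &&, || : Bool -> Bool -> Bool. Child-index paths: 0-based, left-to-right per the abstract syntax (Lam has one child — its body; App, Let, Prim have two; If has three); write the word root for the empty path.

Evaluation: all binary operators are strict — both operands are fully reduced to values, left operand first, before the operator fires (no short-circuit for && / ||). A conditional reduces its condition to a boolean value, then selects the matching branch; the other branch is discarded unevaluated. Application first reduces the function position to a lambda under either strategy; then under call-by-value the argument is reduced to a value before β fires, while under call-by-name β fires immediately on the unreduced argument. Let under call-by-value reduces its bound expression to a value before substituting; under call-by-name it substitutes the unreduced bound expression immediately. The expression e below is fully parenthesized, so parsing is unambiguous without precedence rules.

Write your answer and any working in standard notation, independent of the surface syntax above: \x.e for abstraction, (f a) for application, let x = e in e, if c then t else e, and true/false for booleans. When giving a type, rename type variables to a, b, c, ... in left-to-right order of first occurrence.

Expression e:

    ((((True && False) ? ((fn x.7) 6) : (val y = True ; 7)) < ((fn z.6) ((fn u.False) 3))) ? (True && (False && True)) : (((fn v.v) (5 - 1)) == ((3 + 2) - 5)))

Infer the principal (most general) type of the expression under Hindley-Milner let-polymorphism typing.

Derivation:
  unify Bool ~ Bool
  unify Bool ~ Bool
  unify Bool ~ Bool
\x._ : a -> Int
  unify a -> Int ~ Int -> b
  unify a ~ Int
  unify Int ~ b
_ _ : Int
let y : Bool
  unify Int ~ Int
  unify Int ~ Int
\z._ : c -> Int
\u._ : d -> Bool
  unify d -> Bool ~ Int -> e
  unify d ~ Int
  unify Bool ~ e
_ _ : Bool
  unify c -> Int ~ Bool -> f
  unify c ~ Bool
  unify Int ~ f
_ _ : Int
  unify Int ~ Int
  unify Bool ~ Bool
  unify Bool ~ Bool
  unify Bool ~ Bool
  unify Bool ~ Bool
  unify Bool ~ Bool
v : g
\v._ : g -> g
  unify Int ~ Int
  unify Int ~ Int
  unify g -> g ~ Int -> h
  unify g ~ Int
  unify Int ~ h
_ _ : Int
  unify Int ~ Int
  unify Int ~ Int
  unify Int ~ Int
  unify Int ~ Int
  unify Int ~ Int
  unify Int ~ Int
  unify Bool ~ Bool

Answer: Bool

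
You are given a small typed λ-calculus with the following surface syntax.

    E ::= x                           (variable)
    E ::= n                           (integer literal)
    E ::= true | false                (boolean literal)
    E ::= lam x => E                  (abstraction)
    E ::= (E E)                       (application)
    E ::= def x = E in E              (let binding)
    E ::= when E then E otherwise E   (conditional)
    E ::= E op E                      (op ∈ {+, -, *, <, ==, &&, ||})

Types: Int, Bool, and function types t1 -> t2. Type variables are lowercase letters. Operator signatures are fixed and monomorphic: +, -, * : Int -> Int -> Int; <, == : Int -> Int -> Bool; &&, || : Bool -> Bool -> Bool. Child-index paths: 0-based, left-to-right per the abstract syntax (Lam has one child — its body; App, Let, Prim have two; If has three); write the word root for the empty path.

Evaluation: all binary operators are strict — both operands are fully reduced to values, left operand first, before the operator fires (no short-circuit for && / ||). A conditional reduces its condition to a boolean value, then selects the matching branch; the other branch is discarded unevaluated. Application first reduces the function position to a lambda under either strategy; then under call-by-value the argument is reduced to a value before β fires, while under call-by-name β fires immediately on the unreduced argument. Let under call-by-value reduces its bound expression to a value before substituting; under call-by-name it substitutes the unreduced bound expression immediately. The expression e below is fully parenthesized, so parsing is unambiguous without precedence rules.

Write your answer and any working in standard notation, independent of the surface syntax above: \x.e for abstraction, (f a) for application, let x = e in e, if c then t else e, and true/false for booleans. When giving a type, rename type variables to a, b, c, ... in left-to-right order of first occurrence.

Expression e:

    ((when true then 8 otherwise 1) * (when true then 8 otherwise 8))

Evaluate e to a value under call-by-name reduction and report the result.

Answer: 64

Trace:
step 0: ((if true then 8 else 1) * (if true then 8 else 8))
step 1: [if@0] (8 * (if true then 8 else 8))
step 2: [if@1] (8 * 8)
step 3: [delta@root] 64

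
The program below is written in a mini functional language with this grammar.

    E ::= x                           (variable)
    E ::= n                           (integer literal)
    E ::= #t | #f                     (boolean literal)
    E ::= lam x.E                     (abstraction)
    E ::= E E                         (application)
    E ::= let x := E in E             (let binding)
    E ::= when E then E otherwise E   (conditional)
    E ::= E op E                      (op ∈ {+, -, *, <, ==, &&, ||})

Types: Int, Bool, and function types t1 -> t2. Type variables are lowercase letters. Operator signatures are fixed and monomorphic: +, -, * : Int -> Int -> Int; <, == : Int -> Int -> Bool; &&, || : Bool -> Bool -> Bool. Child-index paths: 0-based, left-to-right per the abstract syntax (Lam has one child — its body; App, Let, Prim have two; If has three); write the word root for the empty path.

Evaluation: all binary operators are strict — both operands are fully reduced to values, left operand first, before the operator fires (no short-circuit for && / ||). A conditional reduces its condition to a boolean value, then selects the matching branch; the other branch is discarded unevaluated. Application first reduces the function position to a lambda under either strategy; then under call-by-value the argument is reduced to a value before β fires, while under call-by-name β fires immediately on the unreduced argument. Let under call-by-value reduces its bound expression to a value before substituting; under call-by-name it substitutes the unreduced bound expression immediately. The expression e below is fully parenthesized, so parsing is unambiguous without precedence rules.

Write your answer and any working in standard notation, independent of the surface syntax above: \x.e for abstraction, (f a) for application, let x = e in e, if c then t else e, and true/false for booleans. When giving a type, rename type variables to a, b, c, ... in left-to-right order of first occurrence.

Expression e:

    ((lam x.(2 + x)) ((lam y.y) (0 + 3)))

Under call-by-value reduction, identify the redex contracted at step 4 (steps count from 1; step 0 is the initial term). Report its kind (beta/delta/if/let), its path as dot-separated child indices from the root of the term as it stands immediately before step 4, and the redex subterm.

Working:
step 0: ((\x.(2 + x)) ((\y.y) (0 + 3)))
step 1: [delta@1.1] ((\x.(2 + x)) ((\y.y) 3))
step 2: [beta@1] ((\x.(2 + x)) 3)
step 3: [beta@root] (2 + 3)
step 4: [delta@root] 5

Answer: delta at root : (2 + 3)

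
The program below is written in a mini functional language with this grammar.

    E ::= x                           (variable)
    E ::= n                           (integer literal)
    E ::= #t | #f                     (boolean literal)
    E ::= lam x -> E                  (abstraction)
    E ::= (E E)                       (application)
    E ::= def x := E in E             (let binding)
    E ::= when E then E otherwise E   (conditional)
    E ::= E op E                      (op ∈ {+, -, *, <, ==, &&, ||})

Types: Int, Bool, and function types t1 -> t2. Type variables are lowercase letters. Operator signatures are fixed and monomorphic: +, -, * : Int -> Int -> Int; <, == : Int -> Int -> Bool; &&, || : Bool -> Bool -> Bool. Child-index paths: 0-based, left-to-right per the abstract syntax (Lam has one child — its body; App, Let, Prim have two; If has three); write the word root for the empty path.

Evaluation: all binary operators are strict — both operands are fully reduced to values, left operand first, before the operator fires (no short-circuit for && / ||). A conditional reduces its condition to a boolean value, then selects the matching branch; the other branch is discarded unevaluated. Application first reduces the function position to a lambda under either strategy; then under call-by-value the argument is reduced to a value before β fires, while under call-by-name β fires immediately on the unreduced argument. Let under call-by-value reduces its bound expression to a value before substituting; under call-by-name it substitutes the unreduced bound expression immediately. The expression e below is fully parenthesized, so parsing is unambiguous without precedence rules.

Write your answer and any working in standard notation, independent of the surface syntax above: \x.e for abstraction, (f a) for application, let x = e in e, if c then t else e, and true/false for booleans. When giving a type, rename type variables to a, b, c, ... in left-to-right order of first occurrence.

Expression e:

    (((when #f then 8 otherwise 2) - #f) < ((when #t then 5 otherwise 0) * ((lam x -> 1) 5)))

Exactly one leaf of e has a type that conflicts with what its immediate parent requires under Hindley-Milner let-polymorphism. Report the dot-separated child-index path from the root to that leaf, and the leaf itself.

Answer: 0.1 : false

Working:
  unify Bool ~ Bool
  unify Int ~ Int
  unify Int ~ Int
  unify Bool ~ Int
  FAIL: mismatch Bool ~ Int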